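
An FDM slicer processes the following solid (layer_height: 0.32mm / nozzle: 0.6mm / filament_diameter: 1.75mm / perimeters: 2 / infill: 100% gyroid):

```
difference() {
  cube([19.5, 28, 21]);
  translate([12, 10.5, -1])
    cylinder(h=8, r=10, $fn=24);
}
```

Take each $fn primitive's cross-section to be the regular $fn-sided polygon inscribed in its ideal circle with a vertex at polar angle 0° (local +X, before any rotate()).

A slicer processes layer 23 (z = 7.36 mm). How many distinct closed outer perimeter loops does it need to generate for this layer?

At z = 7.36 mm: the cube is present — its section is the full 19.5×28 rectangle; the cylinder at (12, 10.5) is not intersected at this z (z outside [-1, 7]); After the difference (first − rest): none of the subtracted shapes is present at this height, so the 19.5×28 cube is unchanged — 1 connected region. The result has 1 disconnected region.

1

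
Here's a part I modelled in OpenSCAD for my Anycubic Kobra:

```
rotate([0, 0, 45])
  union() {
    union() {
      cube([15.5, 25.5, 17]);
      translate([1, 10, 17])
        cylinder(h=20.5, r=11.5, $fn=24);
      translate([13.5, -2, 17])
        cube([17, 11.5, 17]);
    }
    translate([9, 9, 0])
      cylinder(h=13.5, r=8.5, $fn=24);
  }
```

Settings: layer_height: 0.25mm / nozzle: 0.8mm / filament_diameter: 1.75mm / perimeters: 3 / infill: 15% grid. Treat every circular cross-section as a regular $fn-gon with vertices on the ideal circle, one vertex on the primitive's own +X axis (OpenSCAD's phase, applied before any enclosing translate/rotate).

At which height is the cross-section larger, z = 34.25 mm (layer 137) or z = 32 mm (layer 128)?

Layer 137 (z = 34.25): the cube does not reach this height (z outside [0, 17]); the cylinder at (1, 10): section is a regular 24-gon, circumradius r=11.5 (area = (24/2)·11.500²·sin(360°/24) = 410.75 mm²); the cube at (13.5, -2) is absent (z outside [17, 34]); Merging all regions: only the r=11.5 cylinder at (1, 10) is present, so the union is just that shape — area = 410.75 mm²; the cylinder at (9, 9) is not intersected at this z (z outside [0, 13.5]); Combining (union): only that combined region is present, so the union is just that shape — area = 410.75 mm²; (whole slice rotated 45° about Z — lengths, areas and connectivity unchanged). So its area = 410.75 mm². Layer 128 (z = 32): the cube is not intersected at this z (z outside [0, 17]); the r=11.5 cylinder at (1, 10) gives a regular 24-gon of circumradius 11.5 (constant along its height) (area = (24/2)·11.500²·sin(360°/24) = 410.75 mm²); the 17×11.5 cube at (13.5, -2) contributes its full rectangle (area 195.50 mm²); Merging all regions: the 2 present regions are separate (no shared area or edge), so areas and boundary lengths simply add and each stays a separate island — area = 606.25 mm²; the cylinder at (9, 9) is absent (z outside [0, 13.5]); Taking the union: only the result so far is present, so the union is just that shape — area = 606.25 mm²; (whole slice rotated 45° about Z — lengths, areas and connectivity unchanged). So its area = 606.25 mm². Layer 128 is larger (606.25 vs 410.75 mm²).

layer 128 (z = 32 mm)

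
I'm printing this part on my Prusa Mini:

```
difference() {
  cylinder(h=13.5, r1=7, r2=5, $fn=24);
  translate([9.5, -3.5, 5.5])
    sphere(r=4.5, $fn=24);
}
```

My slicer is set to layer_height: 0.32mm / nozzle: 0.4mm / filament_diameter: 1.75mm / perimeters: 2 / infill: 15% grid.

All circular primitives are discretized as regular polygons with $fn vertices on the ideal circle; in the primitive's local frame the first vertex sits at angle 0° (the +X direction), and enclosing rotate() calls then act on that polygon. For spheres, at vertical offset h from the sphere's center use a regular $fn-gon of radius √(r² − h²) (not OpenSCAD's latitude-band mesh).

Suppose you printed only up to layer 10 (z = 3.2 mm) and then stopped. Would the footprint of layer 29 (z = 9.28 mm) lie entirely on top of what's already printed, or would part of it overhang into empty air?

Compare the two slices. At z = 3.2: the cone (r1=7→r2=5) has section circumradius 6.526 here — a regular 24-gon (area = (24/2)·6.526²·sin(360°/24) = 132.27 mm²); the sphere at (9.5, -3.5): section is a regular 24-gon, circumradius = √(r²−h²) = √(4.5²−2.3²) = 3.868 (area = (24/2)·3.868²·sin(360°/24) = 46.46 mm²); Taking the first minus the rest: starting from the cone (132.27 mm²), the r=4.5 sphere at (9.5, -3.5) partially overlaps it — only the 0.28 mm² overlap (of its 46.46 mm²) is removed, clipping the outline — area = 131.99 mm². At z = 9.28: the cone contributes a regular 24-gon of circumradius 5.625 (interpolated between r1=7 and r2=5 at t=0.687) (area = (24/2)·5.625²·sin(360°/24) = 98.28 mm²); the r=4.5 sphere at (9.5, -3.5) contributes a regular 24-gon of circumradius √(4.5²−3.78²) = 2.442 (area = (24/2)·2.442²·sin(360°/24) = 18.52 mm²); Taking the first minus the rest: starting from the cone (98.28 mm²), the r=4.5 sphere at (9.5, -3.5) misses the remaining region (no effect) — area = 98.28 mm². Checking containment: the cross-section at z = 9.28 is a subset of the cross-section at z = 3.2.

entirely on top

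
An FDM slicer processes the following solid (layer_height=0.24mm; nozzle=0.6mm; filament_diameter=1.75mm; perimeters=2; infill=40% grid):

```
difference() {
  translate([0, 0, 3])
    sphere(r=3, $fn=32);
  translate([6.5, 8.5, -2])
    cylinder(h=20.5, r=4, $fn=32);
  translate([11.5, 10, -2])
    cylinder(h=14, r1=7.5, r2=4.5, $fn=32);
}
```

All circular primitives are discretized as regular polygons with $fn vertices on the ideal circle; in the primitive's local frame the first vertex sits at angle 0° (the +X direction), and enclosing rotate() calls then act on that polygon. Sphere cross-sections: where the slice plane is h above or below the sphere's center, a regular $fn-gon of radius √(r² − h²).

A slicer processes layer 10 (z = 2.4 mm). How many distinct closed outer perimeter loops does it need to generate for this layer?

At z = 2.4 mm: the r=3 sphere slices to a regular 32-gon of circumradius 2.939 (√(r²−h²) with h=0.6 from center); the r=4 cylinder at (6.5, 8.5) gives a regular 32-gon of circumradius 4 (constant along its height); the cone at (11.5, 10) (r1=7.5→r2=4.5) has section circumradius 6.557 here — a regular 32-gon; After the difference (first − rest): starting from the r=3 sphere, the r=4 cylinder at (6.5, 8.5) misses the remaining region (no effect); the cone at (11.5, 10) misses the remaining region (no effect) — 1 connected region. The result has 1 disconnected region.

1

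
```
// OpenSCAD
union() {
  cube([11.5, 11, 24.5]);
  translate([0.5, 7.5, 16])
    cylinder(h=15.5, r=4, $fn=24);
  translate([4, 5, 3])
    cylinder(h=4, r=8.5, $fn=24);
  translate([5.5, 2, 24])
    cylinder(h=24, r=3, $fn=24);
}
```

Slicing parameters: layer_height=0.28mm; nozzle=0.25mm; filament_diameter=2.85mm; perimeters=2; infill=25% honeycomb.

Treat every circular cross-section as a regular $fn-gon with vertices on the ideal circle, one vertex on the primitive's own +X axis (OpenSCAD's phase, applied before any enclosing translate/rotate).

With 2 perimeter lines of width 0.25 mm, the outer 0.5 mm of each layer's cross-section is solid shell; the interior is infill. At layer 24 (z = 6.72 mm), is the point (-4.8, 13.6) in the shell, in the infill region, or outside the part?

At z = 6.72 mm: the cube (footprint 11.5×11) is included at this height; the cylinder at (0.5, 7.5) is absent (z outside [16, 31.5]); the r=8.5 cylinder at (4, 5) contributes a regular 24-gon of circumradius 8.5; the cylinder at (5.5, 2) is not intersected at this z (z outside [24, 48]); Taking the union: the regions partially overlap (shared area 124.72 mm²), so overlapping operands fuse into one piece — 1 connected region. Overall, the cross-section is a single solid region. The nearest boundary edge runs (-3.36, 9.25)→(-2.01, 11.01); distance from the point to it = 3.81 mm. The point is not inside any of the regions above, so it lies outside the cross-section (3.81 mm from the nearest boundary).

outside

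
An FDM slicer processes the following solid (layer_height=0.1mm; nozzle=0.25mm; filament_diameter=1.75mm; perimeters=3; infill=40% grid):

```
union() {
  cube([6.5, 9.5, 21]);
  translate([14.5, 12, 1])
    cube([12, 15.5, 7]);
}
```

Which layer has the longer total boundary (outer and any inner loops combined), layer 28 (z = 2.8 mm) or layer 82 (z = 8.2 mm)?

Layer 28 (z = 2.8): the cube (footprint 6.5×9.5) is included at this height (perimeter 32.00 mm); the 12×15.5 cube at (14.5, 12) contributes its full rectangle (perimeter 55.00 mm); Taking the union: the 2 present regions are separate (no shared area or edge), so areas and boundary lengths simply add and each stays a separate island — boundary = 87.00 mm. So its perimeter = 87.00 mm. Layer 82 (z = 8.2): the cube is present — its section is the full 6.5×9.5 rectangle (perimeter 32.00 mm); the cube at (14.5, 12) does not reach this height (z outside [1, 8]); Combining (union): only the 6.5×9.5 cube is present, so the union is just that shape — boundary = 32.00 mm. So its perimeter = 32.00 mm. Layer 28 is larger (87.00 vs 32.00 mm).

layer 28 (z = 2.8 mm)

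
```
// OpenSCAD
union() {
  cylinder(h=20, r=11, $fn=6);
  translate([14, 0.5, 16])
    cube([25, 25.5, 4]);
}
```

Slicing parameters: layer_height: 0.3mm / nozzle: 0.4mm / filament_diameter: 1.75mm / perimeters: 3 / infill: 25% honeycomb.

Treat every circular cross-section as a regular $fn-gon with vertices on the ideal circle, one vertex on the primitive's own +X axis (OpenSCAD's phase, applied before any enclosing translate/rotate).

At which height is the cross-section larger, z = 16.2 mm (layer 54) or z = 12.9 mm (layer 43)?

Layer 54 (z = 16.2): the r=11 cylinder gives a regular 6-gon of circumradius 11 (constant along its height) (area = (6/2)·11.000²·sin(360°/6) = 314.37 mm²); the 25×25.5 cube at (14, 0.5) contributes its full rectangle (area 637.50 mm²); Taking the union: the 2 present regions are separate (no shared area or edge), so areas and boundary lengths simply add and each stays a separate island — area = 951.87 mm². So its area = 951.87 mm². Layer 43 (z = 12.9): the r=11 cylinder gives a regular 6-gon of circumradius 11 (constant along its height) (area = (6/2)·11.000²·sin(360°/6) = 314.37 mm²); the cube at (14, 0.5) is absent (z outside [16, 20]); Merging all regions: only the r=11 cylinder is present, so the union is just that shape — area = 314.37 mm². So its area = 314.37 mm². Layer 54 is larger (951.87 vs 314.37 mm²).

layer 54 (z = 16.2 mm)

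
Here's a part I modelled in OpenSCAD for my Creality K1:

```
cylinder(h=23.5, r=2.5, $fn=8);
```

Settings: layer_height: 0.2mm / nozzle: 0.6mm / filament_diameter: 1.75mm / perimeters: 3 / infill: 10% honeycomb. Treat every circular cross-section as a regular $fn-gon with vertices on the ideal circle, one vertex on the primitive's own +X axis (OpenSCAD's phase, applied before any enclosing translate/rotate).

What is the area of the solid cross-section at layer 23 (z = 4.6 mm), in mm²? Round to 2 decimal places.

17.68 mm²

At z = 4.6 mm: the r=2.5 cylinder gives a regular 8-gon of circumradius 2.5 (constant along its height) (area = (8/2)·2.500²·sin(360°/8) = 17.68 mm²). Overall, the cross-section is a single solid region. Net area = 17.68 mm².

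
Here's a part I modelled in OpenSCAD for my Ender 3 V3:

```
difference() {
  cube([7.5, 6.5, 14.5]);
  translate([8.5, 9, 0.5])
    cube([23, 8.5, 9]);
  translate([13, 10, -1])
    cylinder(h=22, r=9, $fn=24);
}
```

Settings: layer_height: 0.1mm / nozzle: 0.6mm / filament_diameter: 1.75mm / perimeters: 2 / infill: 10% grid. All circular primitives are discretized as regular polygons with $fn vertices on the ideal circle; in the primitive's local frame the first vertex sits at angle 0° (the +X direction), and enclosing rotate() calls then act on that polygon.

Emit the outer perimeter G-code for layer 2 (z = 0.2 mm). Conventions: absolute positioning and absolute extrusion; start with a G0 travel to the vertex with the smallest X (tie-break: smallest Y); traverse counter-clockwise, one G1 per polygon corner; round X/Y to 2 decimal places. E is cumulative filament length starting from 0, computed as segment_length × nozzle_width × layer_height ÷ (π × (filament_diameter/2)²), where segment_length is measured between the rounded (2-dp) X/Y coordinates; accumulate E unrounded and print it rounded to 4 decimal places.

At z = 0.2 mm: the 7.5×6.5 cube contributes its full rectangle; the cube at (8.5, 9) is not intersected at this z (z outside [0.5, 9.5]); the cylinder at (13, 10): section is a regular 24-gon, circumradius r=9; Taking the first minus the rest: starting from the 7.5×6.5 cube, the r=9 cylinder at (13, 10) partially overlaps it — only the 5.73 mm² overlap (of its 251.57 mm²) is removed, clipping the outline — 1 connected region. The outline is a single polygon with 7 vertices. Extrusion per mm of travel: 0.6 × 0.1 / (π × 0.875²) = 0.024945. Accumulating E over each segment gives final E = 0.6556.

G0 X0.00 Y0.00 Z0.20
G1 X7.50 Y0.00 E0.1871
G1 X7.50 Y2.97 E0.2612
G1 X6.64 Y3.64 E0.2884
G1 X5.21 Y5.50 E0.3469
G1 X4.79 Y6.50 E0.3740
G1 X0.00 Y6.50 E0.4934
G1 X0.00 Y0.00 E0.6556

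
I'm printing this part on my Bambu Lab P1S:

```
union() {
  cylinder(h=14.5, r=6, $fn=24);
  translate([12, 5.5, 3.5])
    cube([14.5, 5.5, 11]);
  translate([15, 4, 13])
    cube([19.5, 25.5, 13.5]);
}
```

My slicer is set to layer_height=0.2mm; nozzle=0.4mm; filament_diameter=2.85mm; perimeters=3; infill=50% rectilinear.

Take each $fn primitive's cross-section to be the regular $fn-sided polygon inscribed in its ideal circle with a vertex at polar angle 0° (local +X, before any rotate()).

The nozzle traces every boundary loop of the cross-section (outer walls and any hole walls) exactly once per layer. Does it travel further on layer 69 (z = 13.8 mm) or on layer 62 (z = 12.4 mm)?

Layer 69 (z = 13.8): the r=6 cylinder contributes a regular 24-gon of circumradius 6 (perimeter = 2·24·6.000·sin(180°/24) = 37.59 mm); the cube at (12, 5.5) is present — its section is the full 14.5×5.5 rectangle (perimeter 40.00 mm); the cube at (15, 4) is present — its section is the full 19.5×25.5 rectangle (perimeter 90.00 mm); Merging all regions: the regions partially overlap (shared area 63.25 mm²), so the edge portions inside another operand are dropped and the merged outline is re-measured after clipping — boundary = 133.59 mm. So its perimeter = 133.59 mm. Layer 62 (z = 12.4): the r=6 cylinder contributes a regular 24-gon of circumradius 6 (perimeter = 2·24·6.000·sin(180°/24) = 37.59 mm); the cube at (12, 5.5) (footprint 14.5×5.5) is included at this height (perimeter 40.00 mm); the cube at (15, 4) is not intersected at this z (z outside [13, 26.5]); Taking the union: the 2 present regions are separate (no shared area or edge), so areas and boundary lengths simply add and each stays a separate island — boundary = 77.59 mm. So its perimeter = 77.59 mm. Layer 69 is larger (133.59 vs 77.59 mm).

layer 69 (z = 13.8 mm)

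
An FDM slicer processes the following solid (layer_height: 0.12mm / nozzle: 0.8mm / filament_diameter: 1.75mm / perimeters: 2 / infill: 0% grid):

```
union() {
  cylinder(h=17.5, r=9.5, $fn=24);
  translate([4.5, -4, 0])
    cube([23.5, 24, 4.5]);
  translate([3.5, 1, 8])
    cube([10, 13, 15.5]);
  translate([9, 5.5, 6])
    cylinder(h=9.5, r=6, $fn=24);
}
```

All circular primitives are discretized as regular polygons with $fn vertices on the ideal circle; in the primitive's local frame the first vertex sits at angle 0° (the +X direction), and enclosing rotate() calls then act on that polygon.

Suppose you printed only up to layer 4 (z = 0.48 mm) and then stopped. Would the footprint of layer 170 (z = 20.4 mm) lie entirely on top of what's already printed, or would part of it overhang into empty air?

part overhangs

Compare the two slices. At z = 0.48: the r=9.5 cylinder gives a regular 24-gon of circumradius 9.5 (constant along its height) (area = (24/2)·9.500²·sin(360°/24) = 280.30 mm²); the 23.5×24 cube at (4.5, -4) contributes its full rectangle (area 564.00 mm²); the cube at (3.5, 1) is not intersected at this z (z outside [8, 23.5]); the cylinder at (9, 5.5) is absent (z outside [6, 15.5]); Merging all regions: the regions partially overlap — summed areas 844.30 mm² minus the doubly-counted overlap 47.86 mm² gives 796.44 mm² — area = 796.44 mm². At z = 20.4: the cylinder is absent (z outside [0, 17.5]); the cube at (4.5, -4) is not intersected at this z (z outside [0, 4.5]); the 10×13 cube at (3.5, 1) contributes its full rectangle (area 130.00 mm²); the cylinder at (9, 5.5) is absent (z outside [6, 15.5]); Merging all regions: only the 10×13 cube at (3.5, 1) is present, so the union is just that shape — area = 130.00 mm². Checking containment: at z = 20.4 the cross-section extends beyond the z = 0.48 cross-section by about 5.46 mm².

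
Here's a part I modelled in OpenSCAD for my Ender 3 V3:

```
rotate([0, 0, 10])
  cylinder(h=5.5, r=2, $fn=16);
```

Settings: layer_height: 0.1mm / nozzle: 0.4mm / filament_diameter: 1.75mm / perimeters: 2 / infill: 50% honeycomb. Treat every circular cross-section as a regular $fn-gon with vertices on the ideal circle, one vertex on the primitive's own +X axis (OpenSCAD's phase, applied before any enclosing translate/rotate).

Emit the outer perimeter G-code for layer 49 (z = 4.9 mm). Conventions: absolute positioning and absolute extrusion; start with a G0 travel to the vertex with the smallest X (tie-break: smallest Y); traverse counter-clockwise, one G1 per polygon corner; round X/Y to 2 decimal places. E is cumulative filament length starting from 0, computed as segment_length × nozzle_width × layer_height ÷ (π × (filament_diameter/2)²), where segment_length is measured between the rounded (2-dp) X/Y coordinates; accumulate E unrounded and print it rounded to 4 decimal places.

G0 X-1.97 Y-0.35 Z4.90
G1 X-1.69 Y-1.07 E0.0128
G1 X-1.15 Y-1.64 E0.0259
G1 X-0.43 Y-1.95 E0.0389
G1 X0.35 Y-1.97 E0.0519
G1 X1.07 Y-1.69 E0.0648
G1 X1.64 Y-1.15 E0.0778
G1 X1.95 Y-0.43 E0.0909
G1 X1.97 Y0.35 E0.1038
G1 X1.69 Y1.07 E0.1167
G1 X1.15 Y1.64 E0.1297
G1 X0.43 Y1.95 E0.1428
G1 X-0.35 Y1.97 E0.1558
G1 X-1.07 Y1.69 E0.1686
G1 X-1.64 Y1.15 E0.1817
G1 X-1.95 Y0.43 E0.1947
G1 X-1.97 Y-0.35 E0.2077

At z = 4.9 mm: the r=2 cylinder gives a regular 16-gon of circumradius 2 (constant along its height); (rotated 10° about Z; rotation is an isometry so areas/perimeters/island counts are preserved). The outline is a single polygon with 16 vertices. Extrusion per mm of travel: 0.4 × 0.1 / (π × 0.875²) = 0.016630. Accumulating E over each segment gives final E = 0.2077.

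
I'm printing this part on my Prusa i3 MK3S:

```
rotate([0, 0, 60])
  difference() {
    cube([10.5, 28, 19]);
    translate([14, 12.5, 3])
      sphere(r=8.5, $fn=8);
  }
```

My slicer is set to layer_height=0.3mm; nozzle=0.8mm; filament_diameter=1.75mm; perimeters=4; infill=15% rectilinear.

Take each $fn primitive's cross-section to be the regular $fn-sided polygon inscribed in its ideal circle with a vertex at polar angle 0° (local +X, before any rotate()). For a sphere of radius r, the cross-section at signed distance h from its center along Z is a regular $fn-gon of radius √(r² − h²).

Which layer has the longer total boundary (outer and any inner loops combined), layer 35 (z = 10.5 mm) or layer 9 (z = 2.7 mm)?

Layer 35 (z = 10.5): the cube is present — its section is the full 10.5×28 rectangle (perimeter 77.00 mm); the r=8.5 sphere at (14, 12.5) slices to a regular 8-gon of circumradius 4.000 (√(r²−h²) with h=7.5 from center) (perimeter = 2·8·4.000·sin(180°/8) = 24.49 mm); Taking the first minus the rest: starting from the 10.5×28 cube, the r=8.5 sphere at (14, 12.5) partially overlaps it — only the 0.60 mm² overlap (of its 45.25 mm²) is removed, clipping the outline — boundary = 77.20 mm; (rotated 60° about Z; rotation is an isometry so areas/perimeters/island counts are preserved). So its perimeter = 77.20 mm. Layer 9 (z = 2.7): the 10.5×28 cube contributes its full rectangle (perimeter 77.00 mm); the sphere at (14, 12.5): section is a regular 8-gon, circumradius = √(r²−h²) = √(8.5²−0.3²) = 8.495 (perimeter = 2·8·8.495·sin(180°/8) = 52.01 mm); After the difference (first − rest): starting from the 10.5×28 cube, the r=8.5 sphere at (14, 12.5) partially overlaps it — only the 47.66 mm² overlap (of its 204.10 mm²) is removed, clipping the outline — boundary = 81.34 mm; (whole slice rotated 60° about Z — lengths, areas and connectivity unchanged). So its perimeter = 81.34 mm. Layer 9 is larger (81.34 vs 77.20 mm).

layer 9 (z = 2.7 mm)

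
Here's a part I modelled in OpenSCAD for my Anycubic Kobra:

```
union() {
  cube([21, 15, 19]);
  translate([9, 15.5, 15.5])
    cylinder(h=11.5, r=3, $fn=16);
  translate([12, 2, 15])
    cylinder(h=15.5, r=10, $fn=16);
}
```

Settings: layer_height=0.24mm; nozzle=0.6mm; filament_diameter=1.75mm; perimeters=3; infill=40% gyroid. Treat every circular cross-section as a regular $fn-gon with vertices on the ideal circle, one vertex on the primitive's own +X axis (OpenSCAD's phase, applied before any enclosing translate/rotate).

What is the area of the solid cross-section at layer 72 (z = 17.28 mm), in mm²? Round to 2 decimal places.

449.61 mm²

At z = 17.28 mm: the cube (footprint 21×15) is included at this height (area 315.00 mm²); the r=3 cylinder at (9, 15.5) contributes a regular 16-gon of circumradius 3 (area = (16/2)·3.000²·sin(360°/16) = 27.55 mm²); the cylinder at (12, 2): section is a regular 16-gon, circumradius r=10 (area = (16/2)·10.000²·sin(360°/16) = 306.15 mm²); Merging all regions: the regions partially overlap — summed areas 648.70 mm² minus the doubly-counted overlap 199.09 mm² gives 449.61 mm² — area = 449.61 mm². Overall, the cross-section is a single solid region. Net area = 449.61 mm².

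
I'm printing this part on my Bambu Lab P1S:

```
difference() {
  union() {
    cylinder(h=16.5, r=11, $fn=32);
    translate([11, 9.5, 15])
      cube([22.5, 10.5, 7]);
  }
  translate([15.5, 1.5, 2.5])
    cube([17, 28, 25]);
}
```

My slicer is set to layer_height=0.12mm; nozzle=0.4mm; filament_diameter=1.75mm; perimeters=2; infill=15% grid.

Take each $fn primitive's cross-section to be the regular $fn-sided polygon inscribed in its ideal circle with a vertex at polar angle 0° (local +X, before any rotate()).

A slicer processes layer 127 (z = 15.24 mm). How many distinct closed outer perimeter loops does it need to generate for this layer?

3

At z = 15.24 mm: the cylinder: section is a regular 32-gon, circumradius r=11; the 22.5×10.5 cube at (11, 9.5) contributes its full rectangle; Merging all regions: the 2 present regions are separate (no shared area or edge), so areas and boundary lengths simply add and each stays a separate island — 2 connected regions; the cube at (15.5, 1.5) is present — its section is the full 17×28 rectangle; Subtracting the remaining from the first: starting from that combined region, the 17×28 cube at (15.5, 1.5) partially overlaps it — only the 178.50 mm² overlap (of its 476.00 mm²) is removed, clipping the outline — 3 connected regions. The result has 3 disconnected regions.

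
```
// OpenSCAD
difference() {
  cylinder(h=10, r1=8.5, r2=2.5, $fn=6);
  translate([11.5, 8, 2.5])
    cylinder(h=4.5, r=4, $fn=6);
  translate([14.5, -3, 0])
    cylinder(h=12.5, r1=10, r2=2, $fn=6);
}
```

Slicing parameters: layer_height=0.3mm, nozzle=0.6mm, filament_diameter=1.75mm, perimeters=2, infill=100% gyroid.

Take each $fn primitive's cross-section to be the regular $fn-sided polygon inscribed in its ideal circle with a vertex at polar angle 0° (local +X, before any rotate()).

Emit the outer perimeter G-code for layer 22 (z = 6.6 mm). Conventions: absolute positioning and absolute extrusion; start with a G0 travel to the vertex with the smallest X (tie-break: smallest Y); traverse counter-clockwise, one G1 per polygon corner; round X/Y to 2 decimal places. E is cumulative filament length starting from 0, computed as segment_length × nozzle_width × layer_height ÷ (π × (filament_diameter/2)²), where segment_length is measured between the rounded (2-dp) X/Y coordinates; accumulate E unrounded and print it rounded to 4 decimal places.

At z = 6.6 mm: the cone: at t=0.660 of its height the radius interpolates to r₁+(r₂−r₁)t = 4.540, giving a regular 6-gon of that circumradius; the r=4 cylinder at (11.5, 8) gives a regular 6-gon of circumradius 4 (constant along its height); the cone at (14.5, -3) (r1=10→r2=2) has section circumradius 5.776 here — a regular 6-gon; Subtracting the remaining from the first: starting from the cone, the r=4 cylinder at (11.5, 8) misses the remaining region (no effect); the cone at (14.5, -3) misses the remaining region (no effect) — 1 connected region. The outline is a single polygon with 6 vertices. Extrusion per mm of travel: 0.6 × 0.3 / (π × 0.875²) = 0.074835. Accumulating E over each segment gives final E = 2.0381.

G0 X-4.54 Y0.00 Z6.60
G1 X-2.27 Y-3.93 E0.3396
G1 X2.27 Y-3.93 E0.6794
G1 X4.54 Y0.00 E1.0190
G1 X2.27 Y3.93 E1.3587
G1 X-2.27 Y3.93 E1.6984
G1 X-4.54 Y0.00 E2.0381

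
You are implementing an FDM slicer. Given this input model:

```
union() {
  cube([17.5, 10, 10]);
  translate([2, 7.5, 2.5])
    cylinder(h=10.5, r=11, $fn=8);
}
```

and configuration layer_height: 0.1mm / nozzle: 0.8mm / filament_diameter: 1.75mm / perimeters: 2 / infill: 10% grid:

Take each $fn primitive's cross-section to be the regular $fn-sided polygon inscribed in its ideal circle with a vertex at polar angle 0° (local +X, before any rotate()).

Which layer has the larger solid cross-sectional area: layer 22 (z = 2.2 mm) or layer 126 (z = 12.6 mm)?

Layer 22 (z = 2.2): the 17.5×10 cube contributes its full rectangle (area 175.00 mm²); the cylinder at (2, 7.5) is not intersected at this z (z outside [2.5, 13]); Combining (union): only the 17.5×10 cube is present, so the union is just that shape — area = 175.00 mm². So its area = 175.00 mm². Layer 126 (z = 12.6): the cube is not intersected at this z (z outside [0, 10]); the r=11 cylinder at (2, 7.5) gives a regular 8-gon of circumradius 11 (constant along its height) (area = (8/2)·11.000²·sin(360°/8) = 342.24 mm²); Combining (union): only the r=11 cylinder at (2, 7.5) is present, so the union is just that shape — area = 342.24 mm². So its area = 342.24 mm². Layer 126 is larger (342.24 vs 175.00 mm²).

layer 126 (z = 12.6 mm)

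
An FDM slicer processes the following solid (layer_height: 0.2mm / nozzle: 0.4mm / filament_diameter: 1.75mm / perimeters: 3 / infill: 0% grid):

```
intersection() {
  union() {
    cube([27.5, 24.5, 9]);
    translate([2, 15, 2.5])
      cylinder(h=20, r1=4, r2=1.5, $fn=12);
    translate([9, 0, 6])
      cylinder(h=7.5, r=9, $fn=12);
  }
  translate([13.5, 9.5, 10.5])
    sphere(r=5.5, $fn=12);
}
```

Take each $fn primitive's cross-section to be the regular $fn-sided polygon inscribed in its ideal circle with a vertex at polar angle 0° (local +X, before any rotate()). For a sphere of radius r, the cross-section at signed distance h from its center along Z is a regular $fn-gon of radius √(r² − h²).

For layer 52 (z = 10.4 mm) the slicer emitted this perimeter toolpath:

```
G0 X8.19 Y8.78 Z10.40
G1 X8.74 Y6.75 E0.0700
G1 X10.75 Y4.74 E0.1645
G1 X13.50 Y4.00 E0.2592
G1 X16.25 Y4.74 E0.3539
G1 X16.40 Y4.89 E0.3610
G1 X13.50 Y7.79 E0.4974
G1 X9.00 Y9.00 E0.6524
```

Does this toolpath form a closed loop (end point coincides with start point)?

Start point (G0): (8.19, 8.78). End point (last G1): the path does not return to the start — open.

no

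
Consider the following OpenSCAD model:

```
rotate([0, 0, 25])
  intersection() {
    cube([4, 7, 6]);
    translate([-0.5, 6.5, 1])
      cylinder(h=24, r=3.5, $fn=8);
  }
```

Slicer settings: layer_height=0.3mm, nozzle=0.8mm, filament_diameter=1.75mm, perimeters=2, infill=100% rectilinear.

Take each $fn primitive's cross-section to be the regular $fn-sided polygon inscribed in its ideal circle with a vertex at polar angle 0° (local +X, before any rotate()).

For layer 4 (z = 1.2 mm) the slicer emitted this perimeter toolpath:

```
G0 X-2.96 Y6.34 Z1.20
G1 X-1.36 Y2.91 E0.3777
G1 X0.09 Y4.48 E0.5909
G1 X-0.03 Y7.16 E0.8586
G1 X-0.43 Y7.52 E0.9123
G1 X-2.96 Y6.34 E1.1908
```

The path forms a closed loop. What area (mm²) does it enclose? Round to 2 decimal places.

8.41 mm²

Apply the shoelace formula to the sequence of (X, Y) vertices; enclosed area = 8.41 mm².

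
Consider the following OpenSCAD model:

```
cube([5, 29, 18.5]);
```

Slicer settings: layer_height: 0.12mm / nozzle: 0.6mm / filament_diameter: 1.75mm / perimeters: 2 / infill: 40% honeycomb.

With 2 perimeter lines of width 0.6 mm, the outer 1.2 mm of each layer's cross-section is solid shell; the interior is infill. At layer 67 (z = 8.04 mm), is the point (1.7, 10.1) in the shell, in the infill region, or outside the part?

At z = 8.04 mm: the cube is present — its section is the full 5×29 rectangle. Overall, the cross-section is a single solid region. The nearest boundary edge runs (0.00, 29.00)→(0.00, 0.00); distance from the point to it = 1.70 mm. The point is inside the cross-section and 1.70 mm from the nearest boundary — more than the 1.2 mm shell width (2 × 0.6), so it's in the infill interior.

infill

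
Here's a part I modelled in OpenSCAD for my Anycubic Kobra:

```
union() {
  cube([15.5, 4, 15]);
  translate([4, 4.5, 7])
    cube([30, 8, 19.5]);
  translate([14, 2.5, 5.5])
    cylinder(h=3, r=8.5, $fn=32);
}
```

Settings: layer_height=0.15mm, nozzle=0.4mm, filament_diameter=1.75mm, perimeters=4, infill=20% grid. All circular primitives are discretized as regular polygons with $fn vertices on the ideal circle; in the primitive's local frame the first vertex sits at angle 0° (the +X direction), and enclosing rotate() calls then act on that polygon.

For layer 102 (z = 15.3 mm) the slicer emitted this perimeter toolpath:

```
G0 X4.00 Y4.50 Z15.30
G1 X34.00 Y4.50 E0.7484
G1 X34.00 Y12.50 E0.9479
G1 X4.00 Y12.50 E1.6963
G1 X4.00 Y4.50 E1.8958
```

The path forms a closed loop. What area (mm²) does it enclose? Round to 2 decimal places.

240.00 mm²

Apply the shoelace formula to the sequence of (X, Y) vertices; enclosed area = 240.00 mm².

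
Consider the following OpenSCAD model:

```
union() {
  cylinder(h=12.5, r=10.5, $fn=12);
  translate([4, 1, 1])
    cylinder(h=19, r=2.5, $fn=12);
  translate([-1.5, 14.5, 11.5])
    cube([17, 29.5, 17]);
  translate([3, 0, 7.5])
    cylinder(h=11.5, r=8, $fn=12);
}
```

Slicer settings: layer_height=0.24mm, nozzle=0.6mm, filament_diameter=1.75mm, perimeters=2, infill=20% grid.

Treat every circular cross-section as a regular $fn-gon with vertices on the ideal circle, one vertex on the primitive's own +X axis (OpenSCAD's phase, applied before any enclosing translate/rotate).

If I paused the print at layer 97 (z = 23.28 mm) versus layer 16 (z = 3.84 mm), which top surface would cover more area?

layer 97 (z = 23.28 mm)

Layer 97 (z = 23.28): the cylinder does not reach this height (z outside [0, 12.5]); the cylinder at (4, 1) is not intersected at this z (z outside [1, 20]); the 17×29.5 cube at (-1.5, 14.5) contributes its full rectangle (area 501.50 mm²); the cylinder at (3, 0) does not reach this height (z outside [7.5, 19]); Merging all regions: only the 17×29.5 cube at (-1.5, 14.5) is present, so the union is just that shape — area = 501.50 mm². So its area = 501.50 mm². Layer 16 (z = 3.84): the r=10.5 cylinder gives a regular 12-gon of circumradius 10.5 (constant along its height) (area = (12/2)·10.500²·sin(360°/12) = 330.75 mm²); the r=2.5 cylinder at (4, 1) contributes a regular 12-gon of circumradius 2.5 (area = (12/2)·2.500²·sin(360°/12) = 18.75 mm²); the cube at (-1.5, 14.5) is not intersected at this z (z outside [11.5, 28.5]); the cylinder at (3, 0) is absent (z outside [7.5, 19]); Taking the union: the r=2.5 cylinder at (4, 1) lies entirely inside the r=10.5 cylinder, so the union is just the r=10.5 cylinder — area = 330.75 mm². So its area = 330.75 mm². Layer 97 is larger (501.50 vs 330.75 mm²).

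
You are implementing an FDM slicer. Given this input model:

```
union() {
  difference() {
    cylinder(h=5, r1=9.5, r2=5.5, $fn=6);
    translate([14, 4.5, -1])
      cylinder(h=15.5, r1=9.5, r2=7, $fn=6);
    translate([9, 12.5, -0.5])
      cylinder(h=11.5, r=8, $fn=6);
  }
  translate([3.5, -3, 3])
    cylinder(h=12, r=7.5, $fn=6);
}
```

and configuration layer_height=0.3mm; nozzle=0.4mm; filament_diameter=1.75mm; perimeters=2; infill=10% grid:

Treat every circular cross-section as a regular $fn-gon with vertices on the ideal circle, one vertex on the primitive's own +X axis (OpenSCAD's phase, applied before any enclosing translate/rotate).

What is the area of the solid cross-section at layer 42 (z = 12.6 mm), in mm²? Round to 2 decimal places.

At z = 12.6 mm: the cone is absent (z outside [0, 5]); the cone at (14, 4.5) contributes a regular 6-gon of circumradius 7.306 (interpolated between r1=9.5 and r2=7 at t=0.877) (area = (6/2)·7.306²·sin(360°/6) = 138.70 mm²); the cylinder at (9, 12.5) does not reach this height (z outside [-0.5, 11]); Subtracting the remaining from the first: the first operand is absent here, so nothing remains; the r=7.5 cylinder at (3.5, -3) gives a regular 6-gon of circumradius 7.5 (constant along its height) (area = (6/2)·7.500²·sin(360°/6) = 146.14 mm²); Merging all regions: only the r=7.5 cylinder at (3.5, -3) is present, so the union is just that shape — area = 146.14 mm². Overall, the cross-section is a single solid region. Net area = 146.14 mm².

146.14 mm²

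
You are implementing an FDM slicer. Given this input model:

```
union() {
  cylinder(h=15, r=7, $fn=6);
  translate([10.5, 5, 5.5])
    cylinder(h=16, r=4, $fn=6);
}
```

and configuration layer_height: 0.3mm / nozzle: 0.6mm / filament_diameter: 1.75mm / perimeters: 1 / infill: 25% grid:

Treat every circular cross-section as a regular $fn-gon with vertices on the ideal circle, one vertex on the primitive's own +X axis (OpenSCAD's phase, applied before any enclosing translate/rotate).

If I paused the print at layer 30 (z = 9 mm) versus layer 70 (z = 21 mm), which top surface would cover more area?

layer 30 (z = 9 mm)

Layer 30 (z = 9): the r=7 cylinder contributes a regular 6-gon of circumradius 7 (area = (6/2)·7.000²·sin(360°/6) = 127.31 mm²); the r=4 cylinder at (10.5, 5) contributes a regular 6-gon of circumradius 4 (area = (6/2)·4.000²·sin(360°/6) = 41.57 mm²); Merging all regions: the 2 present regions are separate (no shared area or edge), so areas and boundary lengths simply add and each stays a separate island — area = 168.87 mm². So its area = 168.87 mm². Layer 70 (z = 21): the cylinder is not intersected at this z (z outside [0, 15]); the cylinder at (10.5, 5): section is a regular 6-gon, circumradius r=4 (area = (6/2)·4.000²·sin(360°/6) = 41.57 mm²); Merging all regions: only the r=4 cylinder at (10.5, 5) is present, so the union is just that shape — area = 41.57 mm². So its area = 41.57 mm². Layer 30 is larger (168.87 vs 41.57 mm²).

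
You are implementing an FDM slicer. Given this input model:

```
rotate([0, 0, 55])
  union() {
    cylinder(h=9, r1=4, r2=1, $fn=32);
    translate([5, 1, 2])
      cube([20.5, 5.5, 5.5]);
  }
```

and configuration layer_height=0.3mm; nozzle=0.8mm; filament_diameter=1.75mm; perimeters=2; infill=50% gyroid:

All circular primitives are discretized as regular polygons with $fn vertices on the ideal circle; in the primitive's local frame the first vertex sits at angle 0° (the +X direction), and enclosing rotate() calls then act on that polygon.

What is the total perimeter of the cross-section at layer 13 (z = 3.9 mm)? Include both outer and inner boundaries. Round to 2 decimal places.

At z = 3.9 mm: the cone contributes a regular 32-gon of circumradius 2.700 (interpolated between r1=4 and r2=1 at t=0.433) (perimeter = 2·32·2.700·sin(180°/32) = 16.94 mm); the 20.5×5.5 cube at (5, 1) contributes its full rectangle (perimeter 52.00 mm); Merging all regions: the 2 present regions are separate (no shared area or edge), so areas and boundary lengths simply add and each stays a separate island — boundary = 68.94 mm; (whole slice rotated 55° about Z — lengths, areas and connectivity unchanged). Overall, the cross-section has 2 separate islands. Total boundary length (outer) = 68.94 mm.

68.94 mm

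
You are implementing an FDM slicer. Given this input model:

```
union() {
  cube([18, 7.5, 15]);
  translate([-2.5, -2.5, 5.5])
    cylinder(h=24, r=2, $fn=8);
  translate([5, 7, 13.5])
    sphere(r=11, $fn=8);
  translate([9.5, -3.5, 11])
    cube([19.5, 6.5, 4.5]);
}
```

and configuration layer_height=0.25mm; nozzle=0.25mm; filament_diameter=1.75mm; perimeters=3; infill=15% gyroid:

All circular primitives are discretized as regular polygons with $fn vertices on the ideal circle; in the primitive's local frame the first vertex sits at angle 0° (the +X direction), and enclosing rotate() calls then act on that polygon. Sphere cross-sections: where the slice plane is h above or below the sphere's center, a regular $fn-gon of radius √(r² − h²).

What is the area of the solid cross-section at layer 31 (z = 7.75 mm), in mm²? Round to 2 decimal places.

At z = 7.75 mm: the cube is present — its section is the full 18×7.5 rectangle (area 135.00 mm²); the cylinder at (-2.5, -2.5): section is a regular 8-gon, circumradius r=2 (area = (8/2)·2.000²·sin(360°/8) = 11.31 mm²); the r=11 sphere at (5, 7) slices to a regular 8-gon of circumradius 9.377 (√(r²−h²) with h=5.75 from center) (area = (8/2)·9.377²·sin(360°/8) = 248.72 mm²); the cube at (9.5, -3.5) is not intersected at this z (z outside [11, 15.5]); Merging all regions: the regions partially overlap — summed areas 395.04 mm² minus the doubly-counted overlap 97.49 mm² gives 297.54 mm² — area = 297.54 mm². Overall, the cross-section has 2 separate islands. Net area = 297.54 mm².

297.54 mm²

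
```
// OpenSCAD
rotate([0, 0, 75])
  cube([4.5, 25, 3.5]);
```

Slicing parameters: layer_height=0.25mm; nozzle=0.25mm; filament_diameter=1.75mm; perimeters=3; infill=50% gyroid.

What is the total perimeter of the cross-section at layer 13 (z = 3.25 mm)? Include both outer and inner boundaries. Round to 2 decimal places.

At z = 3.25 mm: the cube is present — its section is the full 4.5×25 rectangle (perimeter 59.00 mm); (rotated 75° about Z; rotation is an isometry so areas/perimeters/island counts are preserved). Overall, the cross-section is a single solid region. Total boundary length (outer) = 59.00 mm.

59.00 mm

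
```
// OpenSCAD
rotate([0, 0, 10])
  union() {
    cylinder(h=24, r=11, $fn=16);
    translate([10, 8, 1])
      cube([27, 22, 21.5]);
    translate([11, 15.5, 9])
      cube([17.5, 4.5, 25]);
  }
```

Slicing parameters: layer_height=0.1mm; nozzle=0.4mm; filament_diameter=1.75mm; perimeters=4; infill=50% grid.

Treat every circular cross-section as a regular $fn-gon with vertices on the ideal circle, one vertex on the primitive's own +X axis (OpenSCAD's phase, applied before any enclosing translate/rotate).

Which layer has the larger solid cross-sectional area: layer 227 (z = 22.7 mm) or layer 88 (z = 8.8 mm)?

layer 88 (z = 8.8 mm)

Layer 227 (z = 22.7): the cylinder: section is a regular 16-gon, circumradius r=11 (area = (16/2)·11.000²·sin(360°/16) = 370.44 mm²); the cube at (10, 8) is absent (z outside [1, 22.5]); the cube at (11, 15.5) is present — its section is the full 17.5×4.5 rectangle (area 78.75 mm²); Combining (union): the 2 present regions are separate (no shared area or edge), so areas and boundary lengths simply add and each stays a separate island — area = 449.19 mm²; (whole slice rotated 10° about Z — lengths, areas and connectivity unchanged). So its area = 449.19 mm². Layer 88 (z = 8.8): the r=11 cylinder gives a regular 16-gon of circumradius 11 (constant along its height) (area = (16/2)·11.000²·sin(360°/16) = 370.44 mm²); the 27×22 cube at (10, 8) contributes its full rectangle (area 594.00 mm²); the cube at (11, 15.5) is absent (z outside [9, 34]); Combining (union): the 2 present regions are separate (no shared area or edge), so areas and boundary lengths simply add and each stays a separate island — area = 964.44 mm²; (rotated 10° about Z; rotation is an isometry so areas/perimeters/island counts are preserved). So its area = 964.44 mm². Layer 88 is larger (964.44 vs 449.19 mm²).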